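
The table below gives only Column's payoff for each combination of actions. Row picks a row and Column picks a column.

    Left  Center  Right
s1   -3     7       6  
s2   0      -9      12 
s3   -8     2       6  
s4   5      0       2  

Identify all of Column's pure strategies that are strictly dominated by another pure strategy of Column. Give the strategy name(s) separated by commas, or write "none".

none

Left is not dominated — it holds its own against Center at s2 (0>-9); Right at s4 (5>2).
Center: no other strategy beats it everywhere (Left at s1 (7>-3); Right at s1 (7>6)).
Right is not dominated — it holds its own against Left at s1 (6>-3); Center at s2 (12>-9).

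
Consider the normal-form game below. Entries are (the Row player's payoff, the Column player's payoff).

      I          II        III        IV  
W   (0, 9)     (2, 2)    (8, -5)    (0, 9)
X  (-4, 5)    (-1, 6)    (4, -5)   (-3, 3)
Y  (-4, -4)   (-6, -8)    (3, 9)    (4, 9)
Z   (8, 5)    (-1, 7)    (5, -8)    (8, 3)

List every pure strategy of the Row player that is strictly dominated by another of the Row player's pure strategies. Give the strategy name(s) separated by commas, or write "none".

Nothing dominates W: X at I (0>-4); Y at I (0>-4); Z at II (2>-1).
X is strictly dominated by W (I: 0>-4, II: 2>-1, III: 8>4, IV: 0>-3).
Z strictly dominates Y — I: 8>-4, II: -1>-6, III: 5>3, IV: 8>4.
Z: no other strategy beats it everywhere (W at I (8>0); X at I (8>-4); Y at I (8>-4)).

X, Y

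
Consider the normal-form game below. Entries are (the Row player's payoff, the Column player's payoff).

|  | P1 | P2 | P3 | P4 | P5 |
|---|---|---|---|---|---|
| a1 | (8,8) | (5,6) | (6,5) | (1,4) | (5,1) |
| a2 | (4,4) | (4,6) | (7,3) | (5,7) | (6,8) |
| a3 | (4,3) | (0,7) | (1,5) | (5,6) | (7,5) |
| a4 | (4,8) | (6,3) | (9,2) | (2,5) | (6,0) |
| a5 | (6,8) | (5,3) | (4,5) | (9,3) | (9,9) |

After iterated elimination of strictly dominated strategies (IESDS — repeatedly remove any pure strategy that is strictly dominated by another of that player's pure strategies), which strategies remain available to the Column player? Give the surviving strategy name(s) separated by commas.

Row a3 is eliminated: a5 beats it against every remaining column (P1: 6>4, P2: 5>0, P3: 4>1, P4: 9>5, P5: 9>7).
The Column player's strategy P3 is strictly dominated by P1 (a1: 8>5, a2: 4>3, a4: 8>2, a5: 8>5) and is removed.
Row a2 is eliminated: a5 beats it against every remaining column (P1: 6>4, P2: 5>4, P4: 9>5, P5: 9>6).
The Column player's strategy P2 is strictly dominated by P1 (a1: 8>6, a4: 8>3, a5: 8>3) and is removed.
The Row player's strategy a4 is strictly dominated by a5 (P1: 6>4, P4: 9>2, P5: 9>6) and is removed.
The Column player's strategy P4 is strictly dominated by P1 (a1: 8>4, a5: 8>3) and is removed.
Among the remaining strategies, none is strictly dominated by another pure strategy of the same player, so the elimination stops.
Surviving strategies — the Row player: {a1, a5}; the Column player: {P1, P5}.

P1, P5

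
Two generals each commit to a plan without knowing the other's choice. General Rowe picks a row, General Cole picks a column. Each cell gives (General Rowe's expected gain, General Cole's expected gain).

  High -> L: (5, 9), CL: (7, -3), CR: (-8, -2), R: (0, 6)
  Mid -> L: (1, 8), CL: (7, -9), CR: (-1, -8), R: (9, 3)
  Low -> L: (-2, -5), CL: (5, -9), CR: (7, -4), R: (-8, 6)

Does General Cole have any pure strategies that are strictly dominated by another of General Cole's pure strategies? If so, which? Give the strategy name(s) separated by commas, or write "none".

CL, CR

L: no other strategy beats it everywhere (CL at High (9>-3); CR at High (9>-2); R at High (9>6)).
CL is strictly dominated by L (High: 9>-3, Mid: 8>-9, Low: -5>-9).
CR is strictly dominated by R (High: 6>-2, Mid: 3>-8, Low: 6>-4).
R is not dominated — it holds its own against L at Low (6>-5); CL at High (6>-3); CR at High (6>-2).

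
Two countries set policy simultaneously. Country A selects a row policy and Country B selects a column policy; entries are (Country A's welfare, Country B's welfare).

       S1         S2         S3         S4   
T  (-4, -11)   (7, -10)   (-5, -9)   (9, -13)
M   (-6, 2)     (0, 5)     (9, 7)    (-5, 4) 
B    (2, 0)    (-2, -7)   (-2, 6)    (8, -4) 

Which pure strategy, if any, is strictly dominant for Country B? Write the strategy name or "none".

S3

S3 vs S1: T: -9>-11, M: 7>2, B: 6>0.
S3 vs S2: T: -9>-10, M: 7>5, B: 6>-7.
S3 vs S4: T: -9>-13, M: 7>4, B: 6>-4.
S3 strictly beats every other strategy against every opponent action, so it is strictly dominant.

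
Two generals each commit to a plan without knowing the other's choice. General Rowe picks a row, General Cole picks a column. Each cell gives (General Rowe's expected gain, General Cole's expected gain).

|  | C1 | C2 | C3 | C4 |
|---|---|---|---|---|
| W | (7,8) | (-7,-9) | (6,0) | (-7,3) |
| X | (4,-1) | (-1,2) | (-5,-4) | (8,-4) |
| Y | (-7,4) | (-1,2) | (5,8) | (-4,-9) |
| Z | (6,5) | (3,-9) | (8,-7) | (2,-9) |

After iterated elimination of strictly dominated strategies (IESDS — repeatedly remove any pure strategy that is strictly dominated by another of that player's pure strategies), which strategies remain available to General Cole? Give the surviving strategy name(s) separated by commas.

C1

Row Y is eliminated: Z beats it against every remaining column (C1: 6>-7, C2: 3>-1, C3: 8>5, C4: 2>-4).
Column C3 is eliminated: C1 beats it against every remaining row (W: 8>0, X: -1>-4, Z: 5>-7).
For General Cole, C1 strictly dominates C4 on the remaining rows (W: 8>3, X: -1>-4, Z: 5>-9); eliminate C4.
For General Rowe, Z strictly dominates X on the remaining columns (C1: 6>4, C2: 3>-1); eliminate X.
Column C2 is eliminated: C1 beats it against every remaining row (W: 8>-9, Z: 5>-9).
General Rowe's strategy Z is strictly dominated by W (C1: 7>6) and is removed.
Among the remaining strategies, none is strictly dominated by another pure strategy of the same player, so the elimination stops.
Surviving strategies — General Rowe: {W}; General Cole: {C1}.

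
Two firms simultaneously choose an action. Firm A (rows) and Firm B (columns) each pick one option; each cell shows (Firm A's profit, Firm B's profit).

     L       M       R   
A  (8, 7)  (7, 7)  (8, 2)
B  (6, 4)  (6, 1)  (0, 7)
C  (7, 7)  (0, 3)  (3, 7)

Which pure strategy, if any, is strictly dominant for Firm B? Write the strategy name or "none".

none

L fails to dominate M at A (7=7).
M fails to dominate L at A (7=7).
R fails to dominate L at A (2<7).
No single strategy dominates all the others.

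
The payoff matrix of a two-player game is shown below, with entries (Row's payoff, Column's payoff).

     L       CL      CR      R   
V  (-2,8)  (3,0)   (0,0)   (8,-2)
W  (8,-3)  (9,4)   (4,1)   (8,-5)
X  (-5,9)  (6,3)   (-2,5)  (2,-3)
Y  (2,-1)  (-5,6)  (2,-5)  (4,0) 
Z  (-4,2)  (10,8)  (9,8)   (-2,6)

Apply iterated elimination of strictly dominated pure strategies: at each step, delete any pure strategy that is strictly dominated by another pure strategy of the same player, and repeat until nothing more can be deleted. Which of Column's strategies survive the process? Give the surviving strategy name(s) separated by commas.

CL, CR

Row's strategy X is strictly dominated by W (L: 8>-5, CL: 9>6, CR: 4>-2, R: 8>2) and is removed.
Row's strategy Y is strictly dominated by W (L: 8>2, CL: 9>-5, CR: 4>2, R: 8>4) and is removed.
Column R is eliminated: CL beats it against every remaining row (V: 0>-2, W: 4>-5, Z: 8>6).
Row V is eliminated: W beats it against every remaining column (L: 8>-2, CL: 9>3, CR: 4>0).
For Column, CL strictly dominates L on the remaining rows (W: 4>-3, Z: 8>2); eliminate L.
For Row, Z strictly dominates W on the remaining columns (CL: 10>9, CR: 9>4); eliminate W.
Among the remaining strategies, none is strictly dominated by another pure strategy of the same player, so the elimination stops.
Surviving strategies — Row: {Z}; Column: {CL, CR}.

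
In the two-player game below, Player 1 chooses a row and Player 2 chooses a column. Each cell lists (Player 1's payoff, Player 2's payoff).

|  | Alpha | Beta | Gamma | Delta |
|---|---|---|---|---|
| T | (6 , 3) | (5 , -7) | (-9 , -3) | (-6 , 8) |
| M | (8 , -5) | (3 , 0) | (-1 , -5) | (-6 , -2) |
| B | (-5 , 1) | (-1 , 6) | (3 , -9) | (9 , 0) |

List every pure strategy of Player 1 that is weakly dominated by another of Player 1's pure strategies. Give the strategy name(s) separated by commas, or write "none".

Nothing dominates T: M at Beta (5>3); B at Alpha (6>-5).
Nothing dominates M: T at Alpha (8>6); B at Alpha (8>-5).
B is not dominated — it holds its own against T at Gamma (3>-9); M at Gamma (3>-1).

none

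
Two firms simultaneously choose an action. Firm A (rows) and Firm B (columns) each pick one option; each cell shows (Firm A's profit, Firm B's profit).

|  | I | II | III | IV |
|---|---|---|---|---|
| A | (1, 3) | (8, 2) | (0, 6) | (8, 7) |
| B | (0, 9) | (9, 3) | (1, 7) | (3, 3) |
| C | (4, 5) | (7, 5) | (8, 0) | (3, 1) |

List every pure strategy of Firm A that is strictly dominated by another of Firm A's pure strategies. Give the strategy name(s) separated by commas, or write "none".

Nothing dominates A: B at I (1>0); C at II (8>7).
B is not dominated — it holds its own against A at II (9>8); C at II (9>7).
C is not dominated — it holds its own against A at I (4>1); B at I (4>0).

none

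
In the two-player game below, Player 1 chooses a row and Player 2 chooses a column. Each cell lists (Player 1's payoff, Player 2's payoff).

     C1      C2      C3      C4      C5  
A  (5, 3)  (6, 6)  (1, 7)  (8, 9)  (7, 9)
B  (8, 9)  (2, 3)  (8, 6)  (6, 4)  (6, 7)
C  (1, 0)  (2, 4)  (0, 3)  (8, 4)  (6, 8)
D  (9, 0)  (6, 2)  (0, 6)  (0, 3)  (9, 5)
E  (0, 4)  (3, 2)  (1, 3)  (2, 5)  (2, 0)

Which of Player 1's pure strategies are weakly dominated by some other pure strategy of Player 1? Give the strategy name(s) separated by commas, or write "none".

C, E

Nothing dominates A: B at C2 (6>2); C at C1 (5>1); D at C3 (1>0); E at C1 (5>0).
B: no other strategy beats it everywhere (A at C1 (8>5); C at C1 (8>1); D at C3 (8>0); E at C1 (8>0)).
C is weakly dominated by A (C1: 5>1, C2: 6>2, C3: 1>0, C4: 8=8, C5: 7>6).
Nothing dominates D: A at C1 (9>5); B at C1 (9>8); C at C1 (9>1); E at C1 (9>0).
E: dominated, since A does at least as well everywhere (C1: 5>0, C2: 6>3, C3: 1=1, C4: 8>2, C5: 7>2).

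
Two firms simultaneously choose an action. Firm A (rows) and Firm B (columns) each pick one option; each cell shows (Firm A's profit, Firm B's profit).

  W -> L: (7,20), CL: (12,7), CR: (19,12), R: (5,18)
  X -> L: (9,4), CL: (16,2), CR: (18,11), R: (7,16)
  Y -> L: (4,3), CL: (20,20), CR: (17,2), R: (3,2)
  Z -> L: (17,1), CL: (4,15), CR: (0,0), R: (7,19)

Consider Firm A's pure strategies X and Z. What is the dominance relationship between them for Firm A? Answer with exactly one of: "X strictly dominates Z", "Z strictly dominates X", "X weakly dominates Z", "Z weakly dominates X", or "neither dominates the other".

X's payoffs vs Z's, by Firm B's action — L: 9<17, CL: 16>4, CR: 18>0, R: 7=7.
X does better at CL, CR but worse at L; neither strategy dominates the other.

neither dominates the other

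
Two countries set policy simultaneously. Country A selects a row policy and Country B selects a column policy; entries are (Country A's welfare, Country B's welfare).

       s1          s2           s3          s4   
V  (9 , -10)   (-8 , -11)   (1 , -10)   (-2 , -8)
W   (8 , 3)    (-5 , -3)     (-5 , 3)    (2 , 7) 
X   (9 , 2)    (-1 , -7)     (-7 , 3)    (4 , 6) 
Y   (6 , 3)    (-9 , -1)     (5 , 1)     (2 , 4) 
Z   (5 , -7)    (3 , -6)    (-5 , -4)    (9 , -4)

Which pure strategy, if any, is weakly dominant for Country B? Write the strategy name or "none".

s4

s4 vs s1: V: -8>-10, W: 7>3, X: 6>2, Y: 4>3, Z: -4>-7.
s4 vs s2: V: -8>-11, W: 7>-3, X: 6>-7, Y: 4>-1, Z: -4>-6.
s4 vs s3: V: -8>-10, W: 7>3, X: 6>3, Y: 4>1, Z: -4=-4.
s4 is at least as good as every other strategy against every opponent action, so it is weakly dominant.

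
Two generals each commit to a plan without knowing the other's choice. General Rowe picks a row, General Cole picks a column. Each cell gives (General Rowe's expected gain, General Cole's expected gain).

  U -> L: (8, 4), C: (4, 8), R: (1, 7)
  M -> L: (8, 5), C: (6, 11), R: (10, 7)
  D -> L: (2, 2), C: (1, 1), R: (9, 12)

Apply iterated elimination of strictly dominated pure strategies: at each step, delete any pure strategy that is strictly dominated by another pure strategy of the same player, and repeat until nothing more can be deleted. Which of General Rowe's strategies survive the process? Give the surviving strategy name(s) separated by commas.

Row D is eliminated: M beats it against every remaining column (L: 8>2, C: 6>1, R: 10>9).
General Cole's strategy L is strictly dominated by C (U: 8>4, M: 11>5) and is removed.
General Rowe's strategy U is strictly dominated by M (C: 6>4, R: 10>1) and is removed.
Column R is eliminated: C beats it against every remaining row (M: 11>7).
Among the remaining strategies, none is strictly dominated by another pure strategy of the same player, so the elimination stops.
Surviving strategies — General Rowe: {M}; General Cole: {C}.

M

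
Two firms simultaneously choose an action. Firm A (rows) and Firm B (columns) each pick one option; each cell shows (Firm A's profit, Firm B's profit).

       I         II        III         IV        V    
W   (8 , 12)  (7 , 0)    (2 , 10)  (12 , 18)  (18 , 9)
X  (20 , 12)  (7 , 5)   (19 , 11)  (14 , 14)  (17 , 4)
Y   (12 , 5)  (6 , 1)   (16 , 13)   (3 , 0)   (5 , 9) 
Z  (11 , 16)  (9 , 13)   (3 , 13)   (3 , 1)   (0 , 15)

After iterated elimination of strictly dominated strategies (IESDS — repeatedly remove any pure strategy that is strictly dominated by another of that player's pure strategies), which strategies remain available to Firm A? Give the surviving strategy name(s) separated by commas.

Row Y is eliminated: X beats it against every remaining column (I: 20>12, II: 7>6, III: 19>16, IV: 14>3, V: 17>5).
Firm B's strategy II is strictly dominated by I (W: 12>0, X: 12>5, Z: 16>13) and is removed.
For Firm A, X strictly dominates Z on the remaining columns (I: 20>11, III: 19>3, IV: 14>3, V: 17>0); eliminate Z.
Firm B's strategy I is strictly dominated by IV (W: 18>12, X: 14>12) and is removed.
Column III is eliminated: IV beats it against every remaining row (W: 18>10, X: 14>11).
Column V is eliminated: IV beats it against every remaining row (W: 18>9, X: 14>4).
Firm A's strategy W is strictly dominated by X (IV: 14>12) and is removed.
Among the remaining strategies, none is strictly dominated by another pure strategy of the same player, so the elimination stops.
Surviving strategies — Firm A: {X}; Firm B: {IV}.

X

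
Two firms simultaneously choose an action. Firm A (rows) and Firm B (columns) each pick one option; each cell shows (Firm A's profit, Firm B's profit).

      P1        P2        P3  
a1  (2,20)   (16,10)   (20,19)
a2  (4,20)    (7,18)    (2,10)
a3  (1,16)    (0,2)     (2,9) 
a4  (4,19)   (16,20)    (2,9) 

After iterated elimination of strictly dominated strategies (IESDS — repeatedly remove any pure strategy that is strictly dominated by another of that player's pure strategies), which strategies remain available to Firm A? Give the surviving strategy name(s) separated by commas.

Firm A's strategy a3 is strictly dominated by a1 (P1: 2>1, P2: 16>0, P3: 20>2) and is removed.
Column P3 is eliminated: P1 beats it against every remaining row (a1: 20>19, a2: 20>10, a4: 19>9).
Among the remaining strategies, none is strictly dominated by another pure strategy of the same player, so the elimination stops.
Surviving strategies — Firm A: {a1, a2, a4}; Firm B: {P1, P2}.

a1, a2, a4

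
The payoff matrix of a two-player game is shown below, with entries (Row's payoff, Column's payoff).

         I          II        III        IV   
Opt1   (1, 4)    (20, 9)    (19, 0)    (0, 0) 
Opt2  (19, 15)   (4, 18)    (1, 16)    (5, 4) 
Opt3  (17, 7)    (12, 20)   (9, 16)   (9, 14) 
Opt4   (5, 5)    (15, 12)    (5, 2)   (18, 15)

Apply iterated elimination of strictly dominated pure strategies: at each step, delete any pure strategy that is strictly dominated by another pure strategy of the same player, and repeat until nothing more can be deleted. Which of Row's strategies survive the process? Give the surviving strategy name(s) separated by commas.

Opt1, Opt4

Column I is eliminated: II beats it against every remaining row (Opt1: 9>4, Opt2: 18>15, Opt3: 20>7, Opt4: 12>5).
For Row, Opt3 strictly dominates Opt2 on the remaining columns (II: 12>4, III: 9>1, IV: 9>5); eliminate Opt2.
For Column, II strictly dominates III on the remaining rows (Opt1: 9>0, Opt3: 20>16, Opt4: 12>2); eliminate III.
Row's strategy Opt3 is strictly dominated by Opt4 (II: 15>12, IV: 18>9) and is removed.
Among the remaining strategies, none is strictly dominated by another pure strategy of the same player, so the elimination stops.
Surviving strategies — Row: {Opt1, Opt4}; Column: {II, IV}.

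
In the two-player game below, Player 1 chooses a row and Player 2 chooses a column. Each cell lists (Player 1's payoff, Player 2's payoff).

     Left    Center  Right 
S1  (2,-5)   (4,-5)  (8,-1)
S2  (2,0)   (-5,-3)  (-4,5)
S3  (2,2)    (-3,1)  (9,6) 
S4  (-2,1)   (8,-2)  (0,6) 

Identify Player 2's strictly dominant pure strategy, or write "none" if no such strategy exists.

Right

Right vs Left: S1: -1>-5, S2: 5>0, S3: 6>2, S4: 6>1.
Right vs Center: S1: -1>-5, S2: 5>-3, S3: 6>1, S4: 6>-2.
Right strictly beats every other strategy against every opponent action, so it is strictly dominant.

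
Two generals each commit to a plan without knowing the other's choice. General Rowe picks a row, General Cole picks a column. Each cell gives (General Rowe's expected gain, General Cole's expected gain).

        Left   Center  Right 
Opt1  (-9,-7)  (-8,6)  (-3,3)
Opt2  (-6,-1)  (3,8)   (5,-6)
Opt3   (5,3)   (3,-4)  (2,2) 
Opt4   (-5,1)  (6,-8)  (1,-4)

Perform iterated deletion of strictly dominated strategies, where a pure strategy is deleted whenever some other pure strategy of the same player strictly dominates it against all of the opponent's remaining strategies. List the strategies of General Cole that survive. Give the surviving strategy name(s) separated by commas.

Left

Row Opt1 is eliminated: Opt2 beats it against every remaining column (Left: -6>-9, Center: 3>-8, Right: 5>-3).
For General Cole, Left strictly dominates Right on the remaining rows (Opt2: -1>-6, Opt3: 3>2, Opt4: 1>-4); eliminate Right.
General Rowe's strategy Opt2 is strictly dominated by Opt4 (Left: -5>-6, Center: 6>3) and is removed.
General Cole's strategy Center is strictly dominated by Left (Opt3: 3>-4, Opt4: 1>-8) and is removed.
Row Opt4 is eliminated: Opt3 beats it against every remaining column (Left: 5>-5).
Among the remaining strategies, none is strictly dominated by another pure strategy of the same player, so the elimination stops.
Surviving strategies — General Rowe: {Opt3}; General Cole: {Left}.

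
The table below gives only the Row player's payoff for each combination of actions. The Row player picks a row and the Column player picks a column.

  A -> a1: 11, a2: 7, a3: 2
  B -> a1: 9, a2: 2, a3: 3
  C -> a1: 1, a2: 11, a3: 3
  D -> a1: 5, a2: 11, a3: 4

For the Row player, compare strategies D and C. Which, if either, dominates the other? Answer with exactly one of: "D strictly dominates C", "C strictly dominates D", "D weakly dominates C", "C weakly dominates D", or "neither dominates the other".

D weakly dominates C

Compare D to C across every action of the Column player: a1: 5>1, a2: 11=11, a3: 4>3.
D is at least as good everywhere and strictly better somewhere (tied only at a2), so D weakly but not strictly dominates C.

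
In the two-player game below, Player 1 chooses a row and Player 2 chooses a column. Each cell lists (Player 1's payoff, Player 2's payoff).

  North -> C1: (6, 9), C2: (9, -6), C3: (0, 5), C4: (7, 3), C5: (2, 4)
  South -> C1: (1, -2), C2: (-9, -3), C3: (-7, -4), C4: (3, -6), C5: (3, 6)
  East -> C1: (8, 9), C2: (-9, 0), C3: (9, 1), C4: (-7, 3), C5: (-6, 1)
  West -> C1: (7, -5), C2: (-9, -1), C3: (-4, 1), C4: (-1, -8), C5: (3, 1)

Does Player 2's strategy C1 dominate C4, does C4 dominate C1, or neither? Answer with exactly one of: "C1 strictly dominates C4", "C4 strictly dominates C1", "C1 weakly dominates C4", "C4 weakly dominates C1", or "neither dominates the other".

Compare C1 to C4 across each opponent action: North: 9>3, South: -2>-6, East: 9>3, West: -5>-8.
C1 gives a strictly higher payoff against each opponent action, so C1 strictly dominates C4.

C1 strictly dominates C4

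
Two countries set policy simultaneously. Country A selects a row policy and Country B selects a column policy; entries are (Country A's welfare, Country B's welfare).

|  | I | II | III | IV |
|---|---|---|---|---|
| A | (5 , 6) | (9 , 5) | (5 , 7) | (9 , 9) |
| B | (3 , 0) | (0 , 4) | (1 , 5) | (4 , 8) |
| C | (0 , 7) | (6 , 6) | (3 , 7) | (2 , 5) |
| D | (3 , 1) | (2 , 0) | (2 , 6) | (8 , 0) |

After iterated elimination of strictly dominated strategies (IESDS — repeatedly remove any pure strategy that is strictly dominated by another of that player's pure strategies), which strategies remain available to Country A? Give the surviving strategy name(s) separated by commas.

For Country A, A strictly dominates B on the remaining columns (I: 5>3, II: 9>0, III: 5>1, IV: 9>4); eliminate B.
Row C is eliminated: A beats it against every remaining column (I: 5>0, II: 9>6, III: 5>3, IV: 9>2).
For Country A, A strictly dominates D on the remaining columns (I: 5>3, II: 9>2, III: 5>2, IV: 9>8); eliminate D.
Country B's strategy I is strictly dominated by III (A: 7>6) and is removed.
Column II is eliminated: III beats it against every remaining row (A: 7>5).
Country B's strategy III is strictly dominated by IV (A: 9>7) and is removed.
Among the remaining strategies, none is strictly dominated by another pure strategy of the same player, so the elimination stops.
Surviving strategies — Country A: {A}; Country B: {IV}.

A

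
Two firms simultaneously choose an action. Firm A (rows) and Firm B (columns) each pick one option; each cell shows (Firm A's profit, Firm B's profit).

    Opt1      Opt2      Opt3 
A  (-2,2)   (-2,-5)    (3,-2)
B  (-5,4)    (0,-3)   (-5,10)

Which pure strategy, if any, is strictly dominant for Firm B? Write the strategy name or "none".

none

Opt1 fails to dominate Opt3 at B (4<10).
Opt2 fails to dominate Opt1 at A (-5<2).
Opt3 fails to dominate Opt1 at A (-2<2).
No single strategy dominates all the others.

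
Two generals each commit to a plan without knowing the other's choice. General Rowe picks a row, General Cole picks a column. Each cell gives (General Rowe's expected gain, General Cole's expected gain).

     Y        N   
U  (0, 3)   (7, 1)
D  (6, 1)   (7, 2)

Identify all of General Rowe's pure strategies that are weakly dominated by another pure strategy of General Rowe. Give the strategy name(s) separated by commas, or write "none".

D weakly dominates U — Y: 6>0, N: 7=7.
D: no other strategy beats it everywhere (U at Y (6>0)).

U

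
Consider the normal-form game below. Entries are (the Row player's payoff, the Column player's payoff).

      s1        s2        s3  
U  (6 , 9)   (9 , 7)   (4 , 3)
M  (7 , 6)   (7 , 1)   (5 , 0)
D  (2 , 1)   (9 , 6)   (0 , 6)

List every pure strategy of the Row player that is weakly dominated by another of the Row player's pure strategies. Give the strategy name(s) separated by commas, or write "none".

D

Nothing dominates U: M at s2 (9>7); D at s1 (6>2).
Nothing dominates M: U at s1 (7>6); D at s1 (7>2).
D is weakly dominated by U (s1: 6>2, s2: 9=9, s3: 4>0).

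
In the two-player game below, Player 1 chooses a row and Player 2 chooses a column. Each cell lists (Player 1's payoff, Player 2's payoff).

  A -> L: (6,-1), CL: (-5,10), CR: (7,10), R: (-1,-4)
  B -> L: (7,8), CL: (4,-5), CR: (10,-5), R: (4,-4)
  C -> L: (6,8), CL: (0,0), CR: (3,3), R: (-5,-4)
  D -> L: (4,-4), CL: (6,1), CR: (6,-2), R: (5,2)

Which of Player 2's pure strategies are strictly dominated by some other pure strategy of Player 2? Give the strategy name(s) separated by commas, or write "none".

none

L is not dominated — it holds its own against CL at B (8>-5); CR at B (8>-5); R at A (-1>-4).
CL is not dominated — it holds its own against L at A (10>-1); CR at A (10=10); R at A (10>-4).
CR: no other strategy beats it everywhere (L at A (10>-1); CL at A (10=10); R at A (10>-4)).
Nothing dominates R: L at D (2>-4); CL at B (-4>-5); CR at B (-4>-5).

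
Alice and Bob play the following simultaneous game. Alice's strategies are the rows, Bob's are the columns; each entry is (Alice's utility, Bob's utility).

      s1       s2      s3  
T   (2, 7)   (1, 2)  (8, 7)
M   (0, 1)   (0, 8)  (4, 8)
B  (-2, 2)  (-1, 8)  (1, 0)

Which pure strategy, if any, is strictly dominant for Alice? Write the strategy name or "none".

T vs M: s1: 2>0, s2: 1>0, s3: 8>4.
T vs B: s1: 2>-2, s2: 1>-1, s3: 8>1.
T strictly beats every other strategy against every opponent action, so it is strictly dominant.

T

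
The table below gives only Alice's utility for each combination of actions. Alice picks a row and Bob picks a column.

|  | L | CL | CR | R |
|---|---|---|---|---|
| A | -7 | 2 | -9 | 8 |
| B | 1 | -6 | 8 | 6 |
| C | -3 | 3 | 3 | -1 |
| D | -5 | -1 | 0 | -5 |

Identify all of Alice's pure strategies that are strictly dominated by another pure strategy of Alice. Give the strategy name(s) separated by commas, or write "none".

A is not dominated — it holds its own against B at CL (2>-6); C at R (8>-1); D at CL (2>-1).
Nothing dominates B: A at L (1>-7); C at L (1>-3); D at L (1>-5).
C: no other strategy beats it everywhere (A at L (-3>-7); B at CL (3>-6); D at L (-3>-5)).
D: dominated, since C does at least as well everywhere (L: -3>-5, CL: 3>-1, CR: 3>0, R: -1>-5).

D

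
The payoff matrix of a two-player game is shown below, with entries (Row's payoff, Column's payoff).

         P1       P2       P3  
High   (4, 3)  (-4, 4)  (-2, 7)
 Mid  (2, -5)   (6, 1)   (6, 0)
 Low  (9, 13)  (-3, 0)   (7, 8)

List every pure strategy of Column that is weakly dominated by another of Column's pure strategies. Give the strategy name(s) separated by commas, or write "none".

P1: no other strategy beats it everywhere (P2 at Low (13>0); P3 at Low (13>8)).
P2: no other strategy beats it everywhere (P1 at High (4>3); P3 at Mid (1>0)).
P3 is not dominated — it holds its own against P1 at High (7>3); P2 at High (7>4).

none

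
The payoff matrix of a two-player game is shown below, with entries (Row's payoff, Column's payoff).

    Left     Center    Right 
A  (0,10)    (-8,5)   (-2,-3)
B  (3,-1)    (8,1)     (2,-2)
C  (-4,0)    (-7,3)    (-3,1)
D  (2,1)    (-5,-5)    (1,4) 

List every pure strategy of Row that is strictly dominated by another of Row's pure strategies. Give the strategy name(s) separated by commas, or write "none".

A is strictly dominated by B (Left: 3>0, Center: 8>-8, Right: 2>-2).
Nothing dominates B: A at Left (3>0); C at Left (3>-4); D at Left (3>2).
B strictly dominates C — Left: 3>-4, Center: 8>-7, Right: 2>-3.
D is strictly dominated by B (Left: 3>2, Center: 8>-5, Right: 2>1).

A, C, D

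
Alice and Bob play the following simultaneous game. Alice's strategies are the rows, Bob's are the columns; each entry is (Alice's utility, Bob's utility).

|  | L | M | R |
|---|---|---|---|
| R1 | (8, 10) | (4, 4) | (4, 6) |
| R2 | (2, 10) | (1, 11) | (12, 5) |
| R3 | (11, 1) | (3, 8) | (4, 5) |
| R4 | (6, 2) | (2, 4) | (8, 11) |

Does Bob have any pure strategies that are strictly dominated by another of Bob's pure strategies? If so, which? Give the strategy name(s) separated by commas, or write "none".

L is not dominated — it holds its own against M at R1 (10>4); R at R1 (10>6).
M: no other strategy beats it everywhere (L at R2 (11>10); R at R2 (11>5)).
Nothing dominates R: L at R3 (5>1); M at R1 (6>4).

none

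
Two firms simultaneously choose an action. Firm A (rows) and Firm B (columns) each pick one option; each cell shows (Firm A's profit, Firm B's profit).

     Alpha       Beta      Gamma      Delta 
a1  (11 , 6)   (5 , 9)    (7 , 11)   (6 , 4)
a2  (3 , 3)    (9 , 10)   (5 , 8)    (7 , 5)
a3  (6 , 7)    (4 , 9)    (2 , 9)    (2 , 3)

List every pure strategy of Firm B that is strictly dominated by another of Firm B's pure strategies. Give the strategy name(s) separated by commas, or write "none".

Alpha is strictly dominated by Beta (a1: 9>6, a2: 10>3, a3: 9>7).
Nothing dominates Beta: Alpha at a1 (9>6); Gamma at a2 (10>8); Delta at a1 (9>4).
Gamma: no other strategy beats it everywhere (Alpha at a1 (11>6); Beta at a1 (11>9); Delta at a1 (11>4)).
Beta strictly dominates Delta — a1: 9>4, a2: 10>5, a3: 9>3.

Alpha, Delta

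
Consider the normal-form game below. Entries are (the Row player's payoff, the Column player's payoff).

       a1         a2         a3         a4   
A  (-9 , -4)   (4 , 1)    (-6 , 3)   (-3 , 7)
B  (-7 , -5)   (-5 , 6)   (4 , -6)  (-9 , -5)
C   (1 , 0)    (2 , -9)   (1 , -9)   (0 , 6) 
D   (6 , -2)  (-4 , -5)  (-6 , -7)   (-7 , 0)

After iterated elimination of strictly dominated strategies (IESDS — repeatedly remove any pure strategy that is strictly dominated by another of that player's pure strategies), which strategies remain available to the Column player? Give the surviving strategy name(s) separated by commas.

a4

The Column player's strategy a3 is strictly dominated by a4 (A: 7>3, B: -5>-6, C: 6>-9, D: 0>-7) and is removed.
Row B is eliminated: C beats it against every remaining column (a1: 1>-7, a2: 2>-5, a4: 0>-9).
For the Column player, a4 strictly dominates a1 on the remaining rows (A: 7>-4, C: 6>0, D: 0>-2); eliminate a1.
For the Row player, A strictly dominates D on the remaining columns (a2: 4>-4, a4: -3>-7); eliminate D.
For the Column player, a4 strictly dominates a2 on the remaining rows (A: 7>1, C: 6>-9); eliminate a2.
Row A is eliminated: C beats it against every remaining column (a4: 0>-3).
Among the remaining strategies, none is strictly dominated by another pure strategy of the same player, so the elimination stops.
Surviving strategies — the Row player: {C}; the Column player: {a4}.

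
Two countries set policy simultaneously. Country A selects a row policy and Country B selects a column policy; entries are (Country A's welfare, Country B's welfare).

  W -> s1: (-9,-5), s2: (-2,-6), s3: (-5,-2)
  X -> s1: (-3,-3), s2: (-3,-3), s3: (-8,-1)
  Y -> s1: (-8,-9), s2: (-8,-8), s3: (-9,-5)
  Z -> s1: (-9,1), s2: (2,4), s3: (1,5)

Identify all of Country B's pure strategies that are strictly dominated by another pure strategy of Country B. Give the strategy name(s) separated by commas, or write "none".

s1, s2

s1 is strictly dominated by s3 (W: -2>-5, X: -1>-3, Y: -5>-9, Z: 5>1).
s2: dominated, since s3 does at least as well everywhere (W: -2>-6, X: -1>-3, Y: -5>-8, Z: 5>4).
Nothing dominates s3: s1 at W (-2>-5); s2 at W (-2>-6).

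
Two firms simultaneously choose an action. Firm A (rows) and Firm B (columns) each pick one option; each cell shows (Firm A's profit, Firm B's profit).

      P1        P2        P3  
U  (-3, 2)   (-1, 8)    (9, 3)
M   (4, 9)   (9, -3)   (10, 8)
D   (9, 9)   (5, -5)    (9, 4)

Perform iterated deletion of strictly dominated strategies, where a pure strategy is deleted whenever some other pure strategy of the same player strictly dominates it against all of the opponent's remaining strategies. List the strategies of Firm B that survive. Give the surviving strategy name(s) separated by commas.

For Firm A, M strictly dominates U on the remaining columns (P1: 4>-3, P2: 9>-1, P3: 10>9); eliminate U.
Firm B's strategy P2 is strictly dominated by P1 (M: 9>-3, D: 9>-5) and is removed.
For Firm B, P1 strictly dominates P3 on the remaining rows (M: 9>8, D: 9>4); eliminate P3.
For Firm A, D strictly dominates M on the remaining columns (P1: 9>4); eliminate M.
Among the remaining strategies, none is strictly dominated by another pure strategy of the same player, so the elimination stops.
Surviving strategies — Firm A: {D}; Firm B: {P1}.

P1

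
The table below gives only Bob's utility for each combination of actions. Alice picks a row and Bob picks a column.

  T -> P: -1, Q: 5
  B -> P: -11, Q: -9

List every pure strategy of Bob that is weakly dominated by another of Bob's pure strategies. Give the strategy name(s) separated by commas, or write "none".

P: dominated, since Q does at least as well everywhere (T: 5>-1, B: -9>-11).
Q is not dominated — it holds its own against P at T (5>-1).

P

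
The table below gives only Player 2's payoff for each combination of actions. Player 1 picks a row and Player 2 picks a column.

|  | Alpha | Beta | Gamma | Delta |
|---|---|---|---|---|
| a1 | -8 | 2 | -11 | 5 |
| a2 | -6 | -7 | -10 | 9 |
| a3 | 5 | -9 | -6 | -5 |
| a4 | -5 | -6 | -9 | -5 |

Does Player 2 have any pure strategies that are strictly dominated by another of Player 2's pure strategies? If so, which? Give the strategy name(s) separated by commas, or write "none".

Beta, Gamma

Alpha is not dominated — it holds its own against Beta at a2 (-6>-7); Gamma at a1 (-8>-11); Delta at a3 (5>-5).
Beta: dominated, since Delta does at least as well everywhere (a1: 5>2, a2: 9>-7, a3: -5>-9, a4: -5>-6).
Gamma: dominated, since Alpha does at least as well everywhere (a1: -8>-11, a2: -6>-10, a3: 5>-6, a4: -5>-9).
Nothing dominates Delta: Alpha at a1 (5>-8); Beta at a1 (5>2); Gamma at a1 (5>-11).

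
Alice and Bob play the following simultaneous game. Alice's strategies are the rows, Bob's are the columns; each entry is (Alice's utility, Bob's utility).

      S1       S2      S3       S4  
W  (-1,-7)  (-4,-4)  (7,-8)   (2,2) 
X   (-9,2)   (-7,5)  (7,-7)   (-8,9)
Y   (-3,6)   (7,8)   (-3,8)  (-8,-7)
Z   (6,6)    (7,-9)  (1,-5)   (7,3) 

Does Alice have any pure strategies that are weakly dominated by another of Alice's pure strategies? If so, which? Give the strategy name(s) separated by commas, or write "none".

Nothing dominates W: X at S1 (-1>-9); Y at S1 (-1>-3); Z at S3 (7>1).
X: dominated, since W does at least as well everywhere (S1: -1>-9, S2: -4>-7, S3: 7=7, S4: 2>-8).
Y is weakly dominated by Z (S1: 6>-3, S2: 7=7, S3: 1>-3, S4: 7>-8).
Nothing dominates Z: W at S1 (6>-1); X at S1 (6>-9); Y at S1 (6>-3).

X, Y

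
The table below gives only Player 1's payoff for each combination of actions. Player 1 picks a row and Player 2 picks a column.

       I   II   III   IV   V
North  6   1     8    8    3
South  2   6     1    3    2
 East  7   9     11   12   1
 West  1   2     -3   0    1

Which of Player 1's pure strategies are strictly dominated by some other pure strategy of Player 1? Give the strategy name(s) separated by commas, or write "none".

West

North is not dominated — it holds its own against South at I (6>2); East at V (3>1); West at I (6>1).
Nothing dominates South: North at II (6>1); East at V (2>1); West at I (2>1).
Nothing dominates East: North at I (7>6); South at I (7>2); West at I (7>1).
South strictly dominates West — I: 2>1, II: 6>2, III: 1>-3, IV: 3>0, V: 2>1.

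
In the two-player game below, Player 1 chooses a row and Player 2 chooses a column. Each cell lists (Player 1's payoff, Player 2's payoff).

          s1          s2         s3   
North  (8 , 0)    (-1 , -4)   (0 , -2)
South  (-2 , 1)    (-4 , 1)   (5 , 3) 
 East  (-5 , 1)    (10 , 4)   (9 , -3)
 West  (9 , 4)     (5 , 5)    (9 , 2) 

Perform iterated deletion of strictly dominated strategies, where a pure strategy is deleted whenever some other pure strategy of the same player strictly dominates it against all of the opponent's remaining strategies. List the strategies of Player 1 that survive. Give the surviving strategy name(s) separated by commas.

For Player 1, West strictly dominates North on the remaining columns (s1: 9>8, s2: 5>-1, s3: 9>0); eliminate North.
Player 1's strategy South is strictly dominated by West (s1: 9>-2, s2: 5>-4, s3: 9>5) and is removed.
For Player 2, s2 strictly dominates s1 on the remaining rows (East: 4>1, West: 5>4); eliminate s1.
Player 2's strategy s3 is strictly dominated by s2 (East: 4>-3, West: 5>2) and is removed.
For Player 1, East strictly dominates West on the remaining columns (s2: 10>5); eliminate West.
Among the remaining strategies, none is strictly dominated by another pure strategy of the same player, so the elimination stops.
Surviving strategies — Player 1: {East}; Player 2: {s2}.

East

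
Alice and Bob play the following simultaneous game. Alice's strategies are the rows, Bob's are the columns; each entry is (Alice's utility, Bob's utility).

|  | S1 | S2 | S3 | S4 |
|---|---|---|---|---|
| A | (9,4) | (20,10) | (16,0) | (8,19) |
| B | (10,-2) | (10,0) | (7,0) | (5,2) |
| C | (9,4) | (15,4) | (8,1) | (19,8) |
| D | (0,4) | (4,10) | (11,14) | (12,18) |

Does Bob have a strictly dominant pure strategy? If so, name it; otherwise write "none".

S4 vs S1: A: 19>4, B: 2>-2, C: 8>4, D: 18>4.
S4 vs S2: A: 19>10, B: 2>0, C: 8>4, D: 18>10.
S4 vs S3: A: 19>0, B: 2>0, C: 8>1, D: 18>14.
S4 strictly beats every other strategy against every opponent action, so it is strictly dominant.

S4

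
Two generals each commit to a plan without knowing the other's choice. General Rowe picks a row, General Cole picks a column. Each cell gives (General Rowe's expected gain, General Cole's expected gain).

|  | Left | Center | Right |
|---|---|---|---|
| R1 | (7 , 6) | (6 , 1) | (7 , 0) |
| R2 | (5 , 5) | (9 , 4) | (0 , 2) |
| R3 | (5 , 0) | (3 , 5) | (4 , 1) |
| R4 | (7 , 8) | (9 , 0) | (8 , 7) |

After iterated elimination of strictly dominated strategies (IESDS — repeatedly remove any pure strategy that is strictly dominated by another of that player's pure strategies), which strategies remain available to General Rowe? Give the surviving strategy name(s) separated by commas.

General Rowe's strategy R3 is strictly dominated by R1 (Left: 7>5, Center: 6>3, Right: 7>4) and is removed.
Column Center is eliminated: Left beats it against every remaining row (R1: 6>1, R2: 5>4, R4: 8>0).
For General Rowe, R1 strictly dominates R2 on the remaining columns (Left: 7>5, Right: 7>0); eliminate R2.
For General Cole, Left strictly dominates Right on the remaining rows (R1: 6>0, R4: 8>7); eliminate Right.
Among the remaining strategies, none is strictly dominated by another pure strategy of the same player, so the elimination stops.
Surviving strategies — General Rowe: {R1, R4}; General Cole: {Left}.

R1, R4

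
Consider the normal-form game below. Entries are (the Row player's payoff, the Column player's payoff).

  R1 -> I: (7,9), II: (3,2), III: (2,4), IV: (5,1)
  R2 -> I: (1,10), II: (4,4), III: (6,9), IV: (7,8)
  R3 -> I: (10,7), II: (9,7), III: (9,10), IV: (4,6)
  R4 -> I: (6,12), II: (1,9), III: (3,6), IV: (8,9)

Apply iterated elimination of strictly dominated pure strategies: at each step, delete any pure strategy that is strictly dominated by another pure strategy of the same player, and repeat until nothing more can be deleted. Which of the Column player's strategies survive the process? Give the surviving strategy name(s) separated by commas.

The Column player's strategy IV is strictly dominated by I (R1: 9>1, R2: 10>8, R3: 7>6, R4: 12>9) and is removed.
For the Row player, R3 strictly dominates R1 on the remaining columns (I: 10>7, II: 9>3, III: 9>2); eliminate R1.
Row R2 is eliminated: R3 beats it against every remaining column (I: 10>1, II: 9>4, III: 9>6).
The Row player's strategy R4 is strictly dominated by R3 (I: 10>6, II: 9>1, III: 9>3) and is removed.
The Column player's strategy I is strictly dominated by III (R3: 10>7) and is removed.
For the Column player, III strictly dominates II on the remaining rows (R3: 10>7); eliminate II.
Among the remaining strategies, none is strictly dominated by another pure strategy of the same player, so the elimination stops.
Surviving strategies — the Row player: {R3}; the Column player: {III}.

III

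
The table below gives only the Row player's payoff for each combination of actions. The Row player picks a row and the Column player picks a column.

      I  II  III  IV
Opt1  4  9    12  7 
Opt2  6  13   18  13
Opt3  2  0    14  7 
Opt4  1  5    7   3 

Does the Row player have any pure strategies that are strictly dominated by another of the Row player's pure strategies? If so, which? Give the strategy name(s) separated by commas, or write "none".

Opt1, Opt3, Opt4

Opt1: dominated, since Opt2 does at least as well everywhere (I: 6>4, II: 13>9, III: 18>12, IV: 13>7).
Nothing dominates Opt2: Opt1 at I (6>4); Opt3 at I (6>2); Opt4 at I (6>1).
Opt3: dominated, since Opt2 does at least as well everywhere (I: 6>2, II: 13>0, III: 18>14, IV: 13>7).
Opt4: dominated, since Opt1 does at least as well everywhere (I: 4>1, II: 9>5, III: 12>7, IV: 7>3).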